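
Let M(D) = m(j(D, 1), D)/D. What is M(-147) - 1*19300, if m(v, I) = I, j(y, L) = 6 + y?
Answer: -19299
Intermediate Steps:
M(D) = 1 (M(D) = D/D = 1)
M(-147) - 1*19300 = 1 - 1*19300 = 1 - 19300 = -19299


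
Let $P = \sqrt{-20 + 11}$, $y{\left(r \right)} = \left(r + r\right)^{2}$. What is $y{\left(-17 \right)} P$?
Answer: $3468 i \approx 3468.0 i$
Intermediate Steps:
$y{\left(r \right)} = 4 r^{2}$ ($y{\left(r \right)} = \left(2 r\right)^{2} = 4 r^{2}$)
$P = 3 i$ ($P = \sqrt{-9} = 3 i \approx 3.0 i$)
$y{\left(-17 \right)} P = 4 \left(-17\right)^{2} \cdot 3 i = 4 \cdot 289 \cdot 3 i = 1156 \cdot 3 i = 3468 i$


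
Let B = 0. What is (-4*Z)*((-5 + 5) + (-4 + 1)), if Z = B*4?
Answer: 0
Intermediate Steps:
Z = 0 (Z = 0*4 = 0)
(-4*Z)*((-5 + 5) + (-4 + 1)) = (-4*0)*((-5 + 5) + (-4 + 1)) = 0*(0 - 3) = 0*(-3) = 0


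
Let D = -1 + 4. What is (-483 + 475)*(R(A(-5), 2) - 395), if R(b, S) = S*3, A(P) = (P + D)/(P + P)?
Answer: 3112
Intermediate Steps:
D = 3
A(P) = (3 + P)/(2*P) (A(P) = (P + 3)/(P + P) = (3 + P)/((2*P)) = (3 + P)*(1/(2*P)) = (3 + P)/(2*P))
R(b, S) = 3*S
(-483 + 475)*(R(A(-5), 2) - 395) = (-483 + 475)*(3*2 - 395) = -8*(6 - 395) = -8*(-389) = 3112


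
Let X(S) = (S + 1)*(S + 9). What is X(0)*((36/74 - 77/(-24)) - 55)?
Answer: -136677/296 ≈ -461.75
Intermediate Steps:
X(S) = (1 + S)*(9 + S)
X(0)*((36/74 - 77/(-24)) - 55) = (9 + 0**2 + 10*0)*((36/74 - 77/(-24)) - 55) = (9 + 0 + 0)*((36*(1/74) - 77*(-1/24)) - 55) = 9*((18/37 + 77/24) - 55) = 9*(3281/888 - 55) = 9*(-45559/888) = -136677/296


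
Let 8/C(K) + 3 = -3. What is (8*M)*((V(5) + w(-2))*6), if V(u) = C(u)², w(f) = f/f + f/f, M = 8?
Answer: 4352/3 ≈ 1450.7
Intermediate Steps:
C(K) = -4/3 (C(K) = 8/(-3 - 3) = 8/(-6) = 8*(-⅙) = -4/3)
w(f) = 2 (w(f) = 1 + 1 = 2)
V(u) = 16/9 (V(u) = (-4/3)² = 16/9)
(8*M)*((V(5) + w(-2))*6) = (8*8)*((16/9 + 2)*6) = 64*((34/9)*6) = 64*(68/3) = 4352/3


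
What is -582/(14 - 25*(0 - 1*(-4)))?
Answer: 291/43 ≈ 6.7674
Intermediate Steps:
-582/(14 - 25*(0 - 1*(-4))) = -582/(14 - 25*(0 + 4)) = -582/(14 - 25*4) = -582/(14 - 5*20) = -582/(14 - 100) = -582/(-86) = -582*(-1/86) = 291/43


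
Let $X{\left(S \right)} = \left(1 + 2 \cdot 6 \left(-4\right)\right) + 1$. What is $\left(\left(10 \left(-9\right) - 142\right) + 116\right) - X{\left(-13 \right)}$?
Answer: $-70$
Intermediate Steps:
$X{\left(S \right)} = -46$ ($X{\left(S \right)} = \left(1 + 12 \left(-4\right)\right) + 1 = \left(1 - 48\right) + 1 = -47 + 1 = -46$)
$\left(\left(10 \left(-9\right) - 142\right) + 116\right) - X{\left(-13 \right)} = \left(\left(10 \left(-9\right) - 142\right) + 116\right) - -46 = \left(\left(-90 - 142\right) + 116\right) + 46 = \left(-232 + 116\right) + 46 = -116 + 46 = -70$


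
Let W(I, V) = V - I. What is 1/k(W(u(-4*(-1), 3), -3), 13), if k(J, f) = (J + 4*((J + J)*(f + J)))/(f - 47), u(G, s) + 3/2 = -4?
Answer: -68/625 ≈ -0.10880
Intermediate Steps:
u(G, s) = -11/2 (u(G, s) = -3/2 - 4 = -11/2)
k(J, f) = (J + 8*J*(J + f))/(-47 + f) (k(J, f) = (J + 4*((2*J)*(J + f)))/(-47 + f) = (J + 4*(2*J*(J + f)))/(-47 + f) = (J + 8*J*(J + f))/(-47 + f))
1/k(W(u(-4*(-1), 3), -3), 13) = 1/((-3 - 1*(-11/2))*(1 + 8*(-3 - 1*(-11/2)) + 8*13)/(-47 + 13)) = 1/((-3 + 11/2)*(1 + 8*(-3 + 11/2) + 104)/(-34)) = 1/((5/2)*(-1/34)*(1 + 8*(5/2) + 104)) = 1/((5/2)*(-1/34)*(1 + 20 + 104)) = 1/((5/2)*(-1/34)*125) = 1/(-625/68) = -68/625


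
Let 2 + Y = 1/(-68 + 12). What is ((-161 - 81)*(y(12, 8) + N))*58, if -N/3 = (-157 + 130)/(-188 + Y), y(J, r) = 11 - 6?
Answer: -227706028/3547 ≈ -64197.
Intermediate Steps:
y(J, r) = 5
Y = -113/56 (Y = -2 + 1/(-68 + 12) = -2 + 1/(-56) = -2 - 1/56 = -113/56 ≈ -2.0179)
N = -1512/3547 (N = -3*(-157 + 130)/(-188 - 113/56) = -(-81)/(-10641/56) = -(-81)*(-56)/10641 = -3*504/3547 = -1512/3547 ≈ -0.42628)
((-161 - 81)*(y(12, 8) + N))*58 = ((-161 - 81)*(5 - 1512/3547))*58 = -242*16223/3547*58 = -3925966/3547*58 = -227706028/3547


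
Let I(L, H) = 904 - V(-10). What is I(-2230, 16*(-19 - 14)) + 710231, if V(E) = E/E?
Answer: 711134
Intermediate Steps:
V(E) = 1
I(L, H) = 903 (I(L, H) = 904 - 1*1 = 904 - 1 = 903)
I(-2230, 16*(-19 - 14)) + 710231 = 903 + 710231 = 711134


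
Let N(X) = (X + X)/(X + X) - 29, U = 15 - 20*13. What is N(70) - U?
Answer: 217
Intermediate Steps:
U = -245 (U = 15 - 260 = -245)
N(X) = -28 (N(X) = (2*X)/((2*X)) - 29 = (2*X)*(1/(2*X)) - 29 = 1 - 29 = -28)
N(70) - U = -28 - 1*(-245) = -28 + 245 = 217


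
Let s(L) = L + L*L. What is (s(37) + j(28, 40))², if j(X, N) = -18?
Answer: 1926544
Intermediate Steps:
s(L) = L + L²
(s(37) + j(28, 40))² = (37*(1 + 37) - 18)² = (37*38 - 18)² = (1406 - 18)² = 1388² = 1926544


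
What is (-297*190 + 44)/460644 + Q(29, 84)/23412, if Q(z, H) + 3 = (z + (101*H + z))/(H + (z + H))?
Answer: -7122191635/59015713156 ≈ -0.12068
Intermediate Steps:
Q(z, H) = -3 + (2*z + 101*H)/(z + 2*H) (Q(z, H) = -3 + (z + (101*H + z))/(H + (z + H)) = -3 + (z + (z + 101*H))/(H + (H + z)) = -3 + (2*z + 101*H)/(z + 2*H))
(-297*190 + 44)/460644 + Q(29, 84)/23412 = (-297*190 + 44)/460644 + ((-1*29 + 95*84)/(29 + 2*84))/23412 = (-56430 + 44)*(1/460644) + ((-29 + 7980)/(29 + 168))*(1/23412) = -56386*1/460644 + (7951/197)*(1/23412) = -28193/230322 + ((1/197)*7951)*(1/23412) = -28193/230322 + (7951/197)*(1/23412) = -28193/230322 + 7951/4612164 = -7122191635/59015713156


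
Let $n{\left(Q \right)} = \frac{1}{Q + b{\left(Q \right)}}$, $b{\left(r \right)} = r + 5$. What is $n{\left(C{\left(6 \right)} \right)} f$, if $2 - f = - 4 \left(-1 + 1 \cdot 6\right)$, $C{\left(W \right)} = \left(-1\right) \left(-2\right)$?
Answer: $\frac{22}{9} \approx 2.4444$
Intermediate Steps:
$C{\left(W \right)} = 2$
$b{\left(r \right)} = 5 + r$
$n{\left(Q \right)} = \frac{1}{5 + 2 Q}$ ($n{\left(Q \right)} = \frac{1}{Q + \left(5 + Q\right)} = \frac{1}{5 + 2 Q}$)
$f = 22$ ($f = 2 - - 4 \left(-1 + 1 \cdot 6\right) = 2 - - 4 \left(-1 + 6\right) = 2 - \left(-4\right) 5 = 2 - -20 = 2 + 20 = 22$)
$n{\left(C{\left(6 \right)} \right)} f = \frac{1}{5 + 2 \cdot 2} \cdot 22 = \frac{1}{5 + 4} \cdot 22 = \frac{1}{9} \cdot 22 = \frac{22}{9}$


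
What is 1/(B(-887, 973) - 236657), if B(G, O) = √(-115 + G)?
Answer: -236657/56006536651 - I*√1002/56006536651 ≈ -4.2255e-6 - 5.6519e-10*I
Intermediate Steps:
1/(B(-887, 973) - 236657) = 1/(√(-115 - 887) - 236657) = 1/(√(-1002) - 236657) = 1/(I*√1002 - 236657) = 1/(-236657 + I*√1002)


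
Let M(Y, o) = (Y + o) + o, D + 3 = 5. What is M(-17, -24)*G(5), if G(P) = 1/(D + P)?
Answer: -65/7 ≈ -9.2857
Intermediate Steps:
D = 2 (D = -3 + 5 = 2)
M(Y, o) = Y + 2*o
G(P) = 1/(2 + P)
M(-17, -24)*G(5) = (-17 + 2*(-24))/(2 + 5) = (-17 - 48)/7 = -65*⅐ = -65/7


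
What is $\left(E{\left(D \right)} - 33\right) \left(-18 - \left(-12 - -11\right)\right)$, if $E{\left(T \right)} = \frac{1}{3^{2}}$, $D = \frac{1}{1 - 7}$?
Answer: $\frac{5032}{9} \approx 559.11$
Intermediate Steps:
$D = - \frac{1}{6}$ ($D = \frac{1}{-6} = - \frac{1}{6} \approx -0.16667$)
$E{\left(T \right)} = \frac{1}{9}$
$\left(E{\left(D \right)} - 33\right) \left(-18 - \left(-12 - -11\right)\right) = \left(\frac{1}{9} - 33\right) \left(-18 - \left(-12 - -11\right)\right) = - \frac{296 \left(-18 - \left(-12 + 11\right)\right)}{9} = - \frac{296 \left(-18 - -1\right)}{9} = - \frac{296 \left(-18 + 1\right)}{9} = \left(- \frac{296}{9}\right) \left(-17\right) = \frac{5032}{9}$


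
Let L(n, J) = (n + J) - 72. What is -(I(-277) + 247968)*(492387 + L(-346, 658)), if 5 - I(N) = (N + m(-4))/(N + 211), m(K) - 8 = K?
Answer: -2687435462505/22 ≈ -1.2216e+11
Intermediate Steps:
m(K) = 8 + K
I(N) = 5 - (4 + N)/(211 + N) (I(N) = 5 - (N + (8 - 4))/(N + 211) = 5 - (N + 4)/(211 + N) = 5 - (4 + N)/(211 + N))
L(n, J) = -72 + J + n (L(n, J) = (J + n) - 72 = -72 + J + n)
-(I(-277) + 247968)*(492387 + L(-346, 658)) = -((1051 + 4*(-277))/(211 - 277) + 247968)*(492387 + (-72 + 658 - 346)) = -((1051 - 1108)/(-66) + 247968)*(492387 + 240) = -(-1/66*(-57) + 247968)*492627 = -(19/22 + 247968)*492627 = -5455315*492627/22 = -1*2687435462505/22 = -2687435462505/22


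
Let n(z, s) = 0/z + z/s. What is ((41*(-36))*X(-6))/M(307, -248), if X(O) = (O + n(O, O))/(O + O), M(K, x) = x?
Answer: 615/248 ≈ 2.4798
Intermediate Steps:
n(z, s) = z/s (n(z, s) = 0 + z/s = z/s)
X(O) = (1 + O)/(2*O) (X(O) = (O + O/O)/(O + O) = (O + 1)/((2*O)) = (1 + O)*(1/(2*O)) = (1 + O)/(2*O))
((41*(-36))*X(-6))/M(307, -248) = ((41*(-36))*((½)*(1 - 6)/(-6)))/(-248) = -738*(-1)*(-5)/6*(-1/248) = -1476*5/12*(-1/248) = -615*(-1/248) = 615/248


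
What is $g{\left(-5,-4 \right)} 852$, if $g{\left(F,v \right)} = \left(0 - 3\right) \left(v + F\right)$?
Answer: $23004$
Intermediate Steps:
$g{\left(F,v \right)} = - 3 F - 3 v$ ($g{\left(F,v \right)} = - 3 \left(F + v\right) = - 3 F - 3 v$)
$g{\left(-5,-4 \right)} 852 = \left(\left(-3\right) \left(-5\right) - -12\right) 852 = \left(15 + 12\right) 852 = 27 \cdot 852 = 23004$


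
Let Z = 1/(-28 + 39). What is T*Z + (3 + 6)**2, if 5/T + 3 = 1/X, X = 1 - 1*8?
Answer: 19567/242 ≈ 80.855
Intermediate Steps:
X = -7 (X = 1 - 8 = -7)
Z = 1/11 ≈ 0.090909
T = -35/22 (T = 5/(-3 + 1/(-7)) = 5/(-3 - 1/7) = 5/(-22/7) = 5*(-7/22) = -35/22 ≈ -1.5909)
T*Z + (3 + 6)**2 = -35/22*1/11 + (3 + 6)**2 = -35/242 + 9**2 = -35/242 + 81 = 19567/242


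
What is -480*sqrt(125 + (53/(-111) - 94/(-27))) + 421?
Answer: 421 - 320*sqrt(3548559)/111 ≈ -5009.7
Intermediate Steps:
-480*sqrt(125 + (53/(-111) - 94/(-27))) + 421 = -480*sqrt(125 + (53*(-1/111) - 94*(-1/27))) + 421 = -480*sqrt(125 + (-53/111 + 94/27)) + 421 = -480*sqrt(125 + 3001/999) + 421 = -320*sqrt(3548559)/111 + 421 = 421 - 320*sqrt(3548559)/111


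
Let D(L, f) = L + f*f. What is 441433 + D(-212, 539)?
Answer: 731742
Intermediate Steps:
D(L, f) = L + f²
441433 + D(-212, 539) = 441433 + (-212 + 539²) = 441433 + (-212 + 290521) = 441433 + 290309 = 731742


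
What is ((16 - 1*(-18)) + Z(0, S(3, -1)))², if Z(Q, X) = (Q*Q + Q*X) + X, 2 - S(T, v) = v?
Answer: 1369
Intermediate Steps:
S(T, v) = 2 - v
Z(Q, X) = X + Q² + Q*X (Z(Q, X) = (Q² + Q*X) + X = X + Q² + Q*X)
((16 - 1*(-18)) + Z(0, S(3, -1)))² = ((16 - 1*(-18)) + ((2 - 1*(-1)) + 0² + 0*(2 - 1*(-1))))² = ((16 + 18) + ((2 + 1) + 0 + 0*(2 + 1)))² = (34 + (3 + 0 + 0*3))² = (34 + (3 + 0 + 0))² = (34 + 3)² = 37² = 1369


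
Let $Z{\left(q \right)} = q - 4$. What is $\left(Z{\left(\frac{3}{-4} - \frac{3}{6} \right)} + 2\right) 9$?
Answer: $- \frac{117}{4} \approx -29.25$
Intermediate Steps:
$Z{\left(q \right)} = -4 + q$
$\left(Z{\left(\frac{3}{-4} - \frac{3}{6} \right)} + 2\right) 9 = \left(\left(-4 + \left(\frac{3}{-4} - \frac{3}{6}\right)\right) + 2\right) 9 = \left(\left(-4 + \left(3 \left(- \frac{1}{4}\right) - \frac{1}{2}\right)\right) + 2\right) 9 = \left(\left(-4 - \frac{5}{4}\right) + 2\right) 9 = \left(- \frac{21}{4} + 2\right) 9 = \left(- \frac{13}{4}\right) 9 = - \frac{117}{4}$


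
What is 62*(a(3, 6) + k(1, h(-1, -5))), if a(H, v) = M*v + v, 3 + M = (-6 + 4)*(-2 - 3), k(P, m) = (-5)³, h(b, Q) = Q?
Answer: -4774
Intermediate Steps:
k(P, m) = -125
M = 7 (M = -3 + (-6 + 4)*(-2 - 3) = -3 - 2*(-5) = -3 + 10 = 7)
a(H, v) = 8*v (a(H, v) = 7*v + v = 8*v)
62*(a(3, 6) + k(1, h(-1, -5))) = 62*(8*6 - 125) = 62*(48 - 125) = 62*(-77) = -4774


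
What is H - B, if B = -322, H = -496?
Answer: -174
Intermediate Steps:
H - B = -496 - 1*(-322) = -496 + 322 = -174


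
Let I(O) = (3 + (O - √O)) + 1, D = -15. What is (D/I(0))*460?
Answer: -1725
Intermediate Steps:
I(O) = 4 + O - √O (I(O) = (3 + (O - √O)) + 1 = (3 + O - √O) + 1 = 4 + O - √O)
(D/I(0))*460 = -15/(4 + 0 - √0)*460 = -15/(4 + 0 - 1*0)*460 = -15/(4 + 0 + 0)*460 = -15/4*460 = -1725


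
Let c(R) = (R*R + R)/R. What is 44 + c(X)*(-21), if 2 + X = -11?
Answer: 296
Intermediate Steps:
X = -13 (X = -2 - 11 = -13)
c(R) = (R + R²)/R (c(R) = (R² + R)/R = (R + R²)/R)
44 + c(X)*(-21) = 44 + (1 - 13)*(-21) = 44 - 12*(-21) = 44 + 252 = 296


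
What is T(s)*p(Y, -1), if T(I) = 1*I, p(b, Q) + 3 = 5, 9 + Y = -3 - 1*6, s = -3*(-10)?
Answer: 60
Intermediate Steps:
s = 30
Y = -18 (Y = -9 + (-3 - 1*6) = -9 + (-3 - 6) = -9 - 9 = -18)
p(b, Q) = 2 (p(b, Q) = -3 + 5 = 2)
T(I) = I
T(s)*p(Y, -1) = 30*2 = 60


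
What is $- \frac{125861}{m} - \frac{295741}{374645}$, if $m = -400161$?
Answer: $- \frac{71190819956}{149918317845} \approx -0.47486$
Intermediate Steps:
$- \frac{125861}{m} - \frac{295741}{374645} = - \frac{125861}{-400161} - \frac{295741}{374645} = \left(-125861\right) \left(- \frac{1}{400161}\right) - \frac{295741}{374645} = \frac{125861}{400161} - \frac{295741}{374645} = - \frac{71190819956}{149918317845}$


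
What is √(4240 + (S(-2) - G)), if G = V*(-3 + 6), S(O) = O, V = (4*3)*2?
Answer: √4166 ≈ 64.545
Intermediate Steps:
V = 24 (V = 12*2 = 24)
G = 72 (G = 24*(-3 + 6) = 24*3 = 72)
√(4240 + (S(-2) - G)) = √(4240 + (-2 - 1*72)) = √(4240 + (-2 - 72)) = √(4240 - 74) = √4166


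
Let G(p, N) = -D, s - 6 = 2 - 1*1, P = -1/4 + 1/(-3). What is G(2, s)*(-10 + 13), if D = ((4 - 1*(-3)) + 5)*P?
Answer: 21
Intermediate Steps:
P = -7/12 (P = -1*¼ + 1*(-⅓) = -¼ - ⅓ = -7/12 ≈ -0.58333)
D = -7 (D = ((4 - 1*(-3)) + 5)*(-7/12) = ((4 + 3) + 5)*(-7/12) = (7 + 5)*(-7/12) = 12*(-7/12) = -7)
s = 7 (s = 6 + (2 - 1*1) = 6 + (2 - 1) = 6 + 1 = 7)
G(p, N) = 7 (G(p, N) = -1*(-7) = 7)
G(2, s)*(-10 + 13) = 7*(-10 + 13) = 7*3 = 21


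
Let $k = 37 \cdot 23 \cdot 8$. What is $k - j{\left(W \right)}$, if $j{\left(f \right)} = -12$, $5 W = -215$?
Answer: $6820$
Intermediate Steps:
$W = -43$ ($W = \frac{1}{5} \left(-215\right) = -43$)
$k = 6808$ ($k = 851 \cdot 8 = 6808$)
$k - j{\left(W \right)} = 6808 - -12 = 6808 + 12 = 6820$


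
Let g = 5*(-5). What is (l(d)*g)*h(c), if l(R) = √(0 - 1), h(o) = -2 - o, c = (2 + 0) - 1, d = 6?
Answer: 75*I ≈ 75.0*I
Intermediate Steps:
c = 1 (c = 2 - 1 = 1)
g = -25
l(R) = I (l(R) = √(-1) = I)
(l(d)*g)*h(c) = (I*(-25))*(-2 - 1*1) = (-25*I)*(-2 - 1) = -25*I*(-3) = 75*I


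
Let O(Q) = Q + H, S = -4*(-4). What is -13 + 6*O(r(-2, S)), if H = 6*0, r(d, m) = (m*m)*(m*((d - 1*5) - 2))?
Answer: -221197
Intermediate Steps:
S = 16
r(d, m) = m³*(-7 + d) (r(d, m) = m²*(m*((d - 5) - 2)) = m²*(m*((-5 + d) - 2)) = m²*(m*(-7 + d)) = m³*(-7 + d))
H = 0
O(Q) = Q (O(Q) = Q + 0 = Q)
-13 + 6*O(r(-2, S)) = -13 + 6*(16³*(-7 - 2)) = -13 + 6*(4096*(-9)) = -13 + 6*(-36864) = -13 - 221184 = -221197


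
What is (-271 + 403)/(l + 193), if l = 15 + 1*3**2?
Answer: 132/217 ≈ 0.60829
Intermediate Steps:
l = 24 (l = 15 + 1*9 = 15 + 9 = 24)
(-271 + 403)/(l + 193) = (-271 + 403)/(24 + 193) = 132/217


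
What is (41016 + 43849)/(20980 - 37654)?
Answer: -84865/16674 ≈ -5.0897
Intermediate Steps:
(41016 + 43849)/(20980 - 37654) = 84865/(-16674) = 84865*(-1/16674) = -84865/16674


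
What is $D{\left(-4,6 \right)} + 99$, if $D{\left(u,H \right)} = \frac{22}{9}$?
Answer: $\frac{913}{9} \approx 101.44$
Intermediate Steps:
$D{\left(u,H \right)} = \frac{22}{9}$ ($D{\left(u,H \right)} = 22 \cdot \frac{1}{9} = \frac{22}{9}$)
$D{\left(-4,6 \right)} + 99 = \frac{22}{9} + 99 = \frac{913}{9}$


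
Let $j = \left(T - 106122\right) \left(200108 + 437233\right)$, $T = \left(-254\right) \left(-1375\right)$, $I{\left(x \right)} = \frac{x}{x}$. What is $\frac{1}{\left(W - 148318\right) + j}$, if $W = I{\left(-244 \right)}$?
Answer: $\frac{1}{154955294331} \approx 6.4535 \cdot 10^{-12}$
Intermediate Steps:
$I{\left(x \right)} = 1$
$T = 349250$
$W = 1$
$j = 154955442648$ ($j = \left(349250 - 106122\right) \left(200108 + 437233\right) = 243128 \cdot 637341 = 154955442648$)
$\frac{1}{\left(W - 148318\right) + j} = \frac{1}{\left(1 - 148318\right) + 154955442648} = \frac{1}{-148317 + 154955442648} = \frac{1}{154955294331}$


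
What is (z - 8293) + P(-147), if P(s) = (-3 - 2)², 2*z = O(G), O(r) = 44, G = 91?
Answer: -8246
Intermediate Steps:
z = 22 (z = (½)*44 = 22)
P(s) = 25 (P(s) = (-5)² = 25)
(z - 8293) + P(-147) = (22 - 8293) + 25 = -8271 + 25 = -8246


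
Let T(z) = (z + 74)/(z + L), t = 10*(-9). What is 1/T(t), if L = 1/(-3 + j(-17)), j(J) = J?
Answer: 1801/320 ≈ 5.6281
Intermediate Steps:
t = -90
L = -1/20 (L = 1/(-3 - 17) = 1/(-20) = -1/20 ≈ -0.050000)
T(z) = (74 + z)/(-1/20 + z) (T(z) = (z + 74)/(z - 1/20) = (74 + z)/(-1/20 + z))
1/T(t) = 1/(20*(74 - 90)/(-1 + 20*(-90))) = 1/(20*(-16)/(-1 - 1800)) = 1/(20*(-16)/(-1801)) = 1/(20*(-1/1801)*(-16)) = 1/(320/1801) = 1801/320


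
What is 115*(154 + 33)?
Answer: 21505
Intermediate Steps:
115*(154 + 33) = 115*187 = 21505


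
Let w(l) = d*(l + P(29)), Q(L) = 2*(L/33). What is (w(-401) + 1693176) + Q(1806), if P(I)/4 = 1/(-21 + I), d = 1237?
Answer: 26353073/22 ≈ 1.1979e+6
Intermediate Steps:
Q(L) = 2*L/33 (Q(L) = 2*(L*(1/33)) = 2*(L/33) = 2*L/33)
P(I) = 4/(-21 + I)
w(l) = 1237/2 + 1237*l (w(l) = 1237*(l + 4/(-21 + 29)) = 1237*(l + 4/8) = 1237*(l + 4*(1/8)) = 1237*(l + 1/2) = 1237*(1/2 + l) = 1237/2 + 1237*l)
(w(-401) + 1693176) + Q(1806) = ((1237/2 + 1237*(-401)) + 1693176) + (2/33)*1806 = ((1237/2 - 496037) + 1693176) + 1204/11 = (-990837/2 + 1693176) + 1204/11 = 2395515/2 + 1204/11 = 26353073/22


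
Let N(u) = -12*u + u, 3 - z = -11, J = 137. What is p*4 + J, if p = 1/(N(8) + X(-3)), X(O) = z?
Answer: 5067/37 ≈ 136.95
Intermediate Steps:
z = 14 (z = 3 - 1*(-11) = 3 + 11 = 14)
X(O) = 14
N(u) = -11*u
p = -1/74 (p = 1/(-11*8 + 14) = 1/(-88 + 14) = 1/(-74) = -1/74 ≈ -0.013514)
p*4 + J = -1/74*4 + 137 = -2/37 + 137 = 5067/37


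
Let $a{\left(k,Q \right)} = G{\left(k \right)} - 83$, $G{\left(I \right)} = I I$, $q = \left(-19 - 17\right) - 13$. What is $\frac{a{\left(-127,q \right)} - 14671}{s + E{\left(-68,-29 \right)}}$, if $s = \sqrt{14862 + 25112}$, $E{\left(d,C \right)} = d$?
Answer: $\frac{1870}{707} + \frac{55 \sqrt{39974}}{1414} \approx 10.422$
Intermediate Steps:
$s = \sqrt{39974} \approx 199.94$
$q = -49$ ($q = -36 - 13 = -49$)
$G{\left(I \right)} = I^{2}$
$a{\left(k,Q \right)} = -83 + k^{2}$ ($a{\left(k,Q \right)} = k^{2} - 83 = -83 + k^{2}$)
$\frac{a{\left(-127,q \right)} - 14671}{s + E{\left(-68,-29 \right)}} = \frac{\left(-83 + \left(-127\right)^{2}\right) - 14671}{\sqrt{39974} - 68} = \frac{\left(-83 + 16129\right) - 14671}{-68 + \sqrt{39974}} = \frac{16046 - 14671}{-68 + \sqrt{39974}} = \frac{1375}{-68 + \sqrt{39974}}$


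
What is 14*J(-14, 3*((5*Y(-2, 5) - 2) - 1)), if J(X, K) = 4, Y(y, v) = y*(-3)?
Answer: 56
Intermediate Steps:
Y(y, v) = -3*y
14*J(-14, 3*((5*Y(-2, 5) - 2) - 1)) = 14*4 = 56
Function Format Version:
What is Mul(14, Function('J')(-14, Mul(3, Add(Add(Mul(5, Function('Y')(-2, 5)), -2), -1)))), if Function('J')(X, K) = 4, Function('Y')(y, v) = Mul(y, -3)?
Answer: 56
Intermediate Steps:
Function('Y')(y, v) = Mul(-3, y)
Mul(14, Function('J')(-14, Mul(3, Add(Add(Mul(5, Function('Y')(-2, 5)), -2), -1)))) = Mul(14, 4) = 56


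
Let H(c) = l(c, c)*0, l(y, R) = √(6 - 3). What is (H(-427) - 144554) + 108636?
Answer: -35918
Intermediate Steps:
l(y, R) = √3
H(c) = 0 (H(c) = √3*0 = 0)
(H(-427) - 144554) + 108636 = (0 - 144554) + 108636 = -144554 + 108636 = -35918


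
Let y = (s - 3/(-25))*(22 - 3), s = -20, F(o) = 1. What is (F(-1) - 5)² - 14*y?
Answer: 132602/25 ≈ 5304.1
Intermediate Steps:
y = -9443/25 (y = (-20 - 3/(-25))*(22 - 3) = (-20 - 3*(-1/25))*19 = (-20 + 3/25)*19 = -497/25*19 = -9443/25 ≈ -377.72)
(F(-1) - 5)² - 14*y = (1 - 5)² - 14*(-9443/25) = (-4)² + 132202/25 = 16 + 132202/25 = 132602/25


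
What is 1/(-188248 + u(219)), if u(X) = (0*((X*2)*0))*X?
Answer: -1/188248 ≈ -5.3121e-6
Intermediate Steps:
u(X) = 0 (u(X) = (0*((2*X)*0))*X = (0*0)*X = 0*X = 0)
1/(-188248 + u(219)) = 1/(-188248 + 0) = 1/(-188248) = -1/188248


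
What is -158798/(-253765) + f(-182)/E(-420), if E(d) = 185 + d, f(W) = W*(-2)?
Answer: -11010586/11926955 ≈ -0.92317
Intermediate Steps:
f(W) = -2*W
-158798/(-253765) + f(-182)/E(-420) = -158798/(-253765) + (-2*(-182))/(185 - 420) = -158798*(-1/253765) + 364/(-235) = 158798/253765 + 364*(-1/235) = 158798/253765 - 364/235 = -11010586/11926955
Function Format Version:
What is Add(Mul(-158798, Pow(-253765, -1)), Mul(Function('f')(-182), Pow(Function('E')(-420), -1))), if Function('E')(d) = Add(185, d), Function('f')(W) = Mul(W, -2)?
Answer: Rational(-11010586, 11926955) ≈ -0.92317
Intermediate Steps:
Function('f')(W) = Mul(-2, W)
Add(Mul(-158798, Pow(-253765, -1)), Mul(Function('f')(-182), Pow(Function('E')(-420), -1))) = Add(Mul(-158798, Pow(-253765, -1)), Mul(Mul(-2, -182), Pow(Add(185, -420), -1))) = Add(Mul(-158798, Rational(-1, 253765)), Mul(364, Pow(-235, -1))) = Add(Rational(158798, 253765), Mul(364, Rational(-1, 235))) = Add(Rational(158798, 253765), Rational(-364, 235)) = Rational(-11010586, 11926955)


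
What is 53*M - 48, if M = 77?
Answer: 4033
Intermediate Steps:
53*M - 48 = 53*77 - 48 = 4081 - 48 = 4033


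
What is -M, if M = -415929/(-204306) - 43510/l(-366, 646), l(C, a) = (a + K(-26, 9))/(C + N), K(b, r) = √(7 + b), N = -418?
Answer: 19*(-7297*√19 + 122272320582*I)/(68102*(√19 - 646*I)) ≈ -52804.0 + 356.28*I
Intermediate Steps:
l(C, a) = (a + I*√19)/(-418 + C) (l(C, a) = (a + √(7 - 26))/(C - 418) = (a + √(-19))/(-418 + C) = (a + I*√19)/(-418 + C))
M = 138643/68102 - 43510/(-323/392 - I*√19/784) (M = -415929/(-204306) - 43510*(-418 - 366)/(646 + I*√19) = -415929*(-1/204306) - 43510*(-784/(646 + I*√19)) = 138643/68102 - 43510*(-784/(646 + I*√19)) = 138643/68102 - 43510/(-323/392 - I*√19/784) ≈ 52804.0 - 356.28*I)
-M = -(15797583846923/299172086 - 359072*I*√19/4393) = -15797583846923/299172086 + 359072*I*√19/4393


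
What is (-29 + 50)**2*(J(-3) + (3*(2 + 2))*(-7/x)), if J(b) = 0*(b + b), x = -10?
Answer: 18522/5 ≈ 3704.4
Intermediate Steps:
J(b) = 0 (J(b) = 0*(2*b) = 0)
(-29 + 50)**2*(J(-3) + (3*(2 + 2))*(-7/x)) = (-29 + 50)**2*(0 + (3*(2 + 2))*(-7/(-10))) = 21**2*(0 + (3*4)*(-7*(-1/10))) = 441*(0 + 12*(7/10)) = 441*(0 + 42/5) = 441*(42/5) = 18522/5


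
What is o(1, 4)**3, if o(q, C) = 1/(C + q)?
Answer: 1/125 ≈ 0.0080000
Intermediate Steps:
o(1, 4)**3 = (1/(4 + 1))**3 = (1/5)**3 = 1/125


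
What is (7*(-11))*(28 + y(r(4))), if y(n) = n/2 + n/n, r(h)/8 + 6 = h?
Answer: -1617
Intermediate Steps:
r(h) = -48 + 8*h
y(n) = 1 + n/2 (y(n) = n*(½) + 1 = n/2 + 1 = 1 + n/2)
(7*(-11))*(28 + y(r(4))) = (7*(-11))*(28 + (1 + (-48 + 8*4)/2)) = -77*(28 + (1 + (-48 + 32)/2)) = -77*(28 + (1 + (½)*(-16))) = -77*(28 + (1 - 8)) = -77*(28 - 7) = -77*21 = -1617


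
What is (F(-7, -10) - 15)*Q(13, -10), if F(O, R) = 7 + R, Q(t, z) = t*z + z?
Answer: 2520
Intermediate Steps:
Q(t, z) = z + t*z
(F(-7, -10) - 15)*Q(13, -10) = ((7 - 10) - 15)*(-10*(1 + 13)) = (-3 - 15)*(-10*14) = -18*(-140) = 2520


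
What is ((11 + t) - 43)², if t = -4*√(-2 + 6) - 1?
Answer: 1681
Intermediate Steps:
t = -9 (t = -4*√4 - 1 = -4*2 - 1 = -8 - 1 = -9)
((11 + t) - 43)² = ((11 - 9) - 43)² = (2 - 43)² = (-41)² = 1681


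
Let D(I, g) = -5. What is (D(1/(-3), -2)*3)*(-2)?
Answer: 30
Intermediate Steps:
(D(1/(-3), -2)*3)*(-2) = -5*3*(-2) = -15*(-2) = 30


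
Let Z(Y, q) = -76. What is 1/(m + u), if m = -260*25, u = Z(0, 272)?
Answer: -1/6576 ≈ -0.00015207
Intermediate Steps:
u = -76
m = -6500
1/(m + u) = 1/(-6500 - 76) = 1/(-6576) = -1/6576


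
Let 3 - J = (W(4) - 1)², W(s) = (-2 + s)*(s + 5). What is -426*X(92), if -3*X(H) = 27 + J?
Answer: -36778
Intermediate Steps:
W(s) = (-2 + s)*(5 + s)
J = -286 (J = 3 - ((-10 + 4² + 3*4) - 1)² = 3 - ((-10 + 16 + 12) - 1)² = 3 - (18 - 1)² = 3 - 1*17² = 3 - 1*289 = 3 - 289 = -286)
X(H) = 259/3 (X(H) = -(27 - 286)/3 = -⅓*(-259) = 259/3)
-426*X(92) = -426*259/3 = -36778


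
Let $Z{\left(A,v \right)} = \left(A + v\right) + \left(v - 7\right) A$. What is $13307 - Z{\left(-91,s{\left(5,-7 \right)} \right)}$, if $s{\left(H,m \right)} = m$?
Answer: $12131$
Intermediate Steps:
$Z{\left(A,v \right)} = A + v + A \left(-7 + v\right)$ ($Z{\left(A,v \right)} = \left(A + v\right) + \left(-7 + v\right) A = \left(A + v\right) + A \left(-7 + v\right) = A + v + A \left(-7 + v\right)$)
$13307 - Z{\left(-91,s{\left(5,-7 \right)} \right)} = 13307 - \left(-7 - -546 - -637\right) = 13307 - \left(-7 + 546 + 637\right) = 13307 - 1176 = 12131$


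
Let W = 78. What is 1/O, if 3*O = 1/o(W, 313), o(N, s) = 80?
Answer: 240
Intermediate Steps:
O = 1/240 (O = (⅓)/80 = (⅓)*(1/80) = 1/240 ≈ 0.0041667)
1/O = 1/(1/240) = 240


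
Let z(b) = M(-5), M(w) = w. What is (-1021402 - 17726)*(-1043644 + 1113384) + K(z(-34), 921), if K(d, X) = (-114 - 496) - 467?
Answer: -72468787797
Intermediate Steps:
z(b) = -5
K(d, X) = -1077 (K(d, X) = -610 - 467 = -1077)
(-1021402 - 17726)*(-1043644 + 1113384) + K(z(-34), 921) = (-1021402 - 17726)*(-1043644 + 1113384) - 1077 = -1039128*69740 - 1077 = -72468786720 - 1077 = -72468787797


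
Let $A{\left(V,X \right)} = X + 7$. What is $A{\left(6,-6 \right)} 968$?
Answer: $968$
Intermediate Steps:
$A{\left(V,X \right)} = 7 + X$
$A{\left(6,-6 \right)} 968 = \left(7 - 6\right) 968 = 1 \cdot 968 = 968$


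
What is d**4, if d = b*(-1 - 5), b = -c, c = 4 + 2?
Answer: 1679616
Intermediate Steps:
c = 6
b = -6 (b = -1*6 = -6)
d = 36 (d = -6*(-1 - 5) = -6*(-6) = 36)
d**4 = 36**4 = 1679616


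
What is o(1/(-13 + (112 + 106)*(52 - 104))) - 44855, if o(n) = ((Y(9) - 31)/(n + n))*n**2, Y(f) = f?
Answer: -509059384/11349 ≈ -44855.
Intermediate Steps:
o(n) = -11*n (o(n) = ((9 - 31)/(n + n))*n**2 = (-22*1/(2*n))*n**2 = (-11/n)*n**2 = -11*n)
o(1/(-13 + (112 + 106)*(52 - 104))) - 44855 = -11/(-13 + (112 + 106)*(52 - 104)) - 44855 = -11/(-13 + 218*(-52)) - 44855 = -11/(-13 - 11336) - 44855 = -11/(-11349) - 44855 = -11*(-1/11349) - 44855 = 11/11349 - 44855 = -509059384/11349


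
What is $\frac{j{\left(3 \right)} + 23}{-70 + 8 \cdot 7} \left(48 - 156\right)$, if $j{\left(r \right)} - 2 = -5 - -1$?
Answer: $162$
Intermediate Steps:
$j{\left(r \right)} = -2$ ($j{\left(r \right)} = 2 - 4 = -2$)
$\frac{j{\left(3 \right)} + 23}{-70 + 8 \cdot 7} \left(48 - 156\right) = \frac{-2 + 23}{-70 + 8 \cdot 7} \left(48 - 156\right) = \frac{21}{-70 + 56} \left(-108\right) = \frac{21}{-14} \left(-108\right) = 21 \left(- \frac{1}{14}\right) \left(-108\right) = \left(- \frac{3}{2}\right) \left(-108\right) = 162$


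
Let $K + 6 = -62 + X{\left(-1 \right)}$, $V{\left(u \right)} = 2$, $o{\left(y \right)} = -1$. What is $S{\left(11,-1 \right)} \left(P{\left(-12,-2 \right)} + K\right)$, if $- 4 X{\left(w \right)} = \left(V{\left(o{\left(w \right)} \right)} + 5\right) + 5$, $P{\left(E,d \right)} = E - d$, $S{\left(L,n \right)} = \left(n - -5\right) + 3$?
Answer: $-567$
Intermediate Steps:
$S{\left(L,n \right)} = 8 + n$ ($S{\left(L,n \right)} = \left(n + 5\right) + 3 = \left(5 + n\right) + 3 = 8 + n$)
$X{\left(w \right)} = -3$ ($X{\left(w \right)} = - \frac{\left(2 + 5\right) + 5}{4} = - \frac{7 + 5}{4} = \left(- \frac{1}{4}\right) 12 = -3$)
$K = -71$ ($K = -6 - 65 = -71$)
$S{\left(11,-1 \right)} \left(P{\left(-12,-2 \right)} + K\right) = \left(8 - 1\right) \left(\left(-12 - -2\right) - 71\right) = 7 \left(\left(-12 + 2\right) - 71\right) = 7 \left(-10 - 71\right) = 7 \left(-81\right) = -567$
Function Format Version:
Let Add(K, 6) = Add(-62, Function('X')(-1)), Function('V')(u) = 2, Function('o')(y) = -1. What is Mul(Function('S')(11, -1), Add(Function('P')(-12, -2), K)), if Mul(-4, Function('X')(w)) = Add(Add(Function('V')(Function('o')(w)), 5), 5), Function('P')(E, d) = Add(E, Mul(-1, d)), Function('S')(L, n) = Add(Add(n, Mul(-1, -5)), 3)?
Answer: -567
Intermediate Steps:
Function('S')(L, n) = Add(8, n) (Function('S')(L, n) = Add(Add(n, 5), 3) = Add(Add(5, n), 3) = Add(8, n))
Function('X')(w) = -3 (Function('X')(w) = Mul(Rational(-1, 4), Add(Add(2, 5), 5)) = Mul(Rational(-1, 4), Add(7, 5)) = Mul(Rational(-1, 4), 12) = -3)
K = -71 (K = Add(-6, Add(-62, -3)) = Add(-6, -65) = -71)
Mul(Function('S')(11, -1), Add(Function('P')(-12, -2), K)) = Mul(Add(8, -1), Add(Add(-12, Mul(-1, -2)), -71)) = Mul(7, Add(Add(-12, 2), -71)) = Mul(7, Add(-10, -71)) = Mul(7, -81) = -567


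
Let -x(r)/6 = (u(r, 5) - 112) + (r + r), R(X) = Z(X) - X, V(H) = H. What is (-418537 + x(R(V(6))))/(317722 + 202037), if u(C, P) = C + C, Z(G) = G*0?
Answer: -417721/519759 ≈ -0.80368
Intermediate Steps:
Z(G) = 0
R(X) = -X (R(X) = 0 - X = -X)
u(C, P) = 2*C
x(r) = 672 - 24*r (x(r) = -6*((2*r - 112) + (r + r)) = -6*((-112 + 2*r) + 2*r) = -6*(-112 + 4*r) = 672 - 24*r)
(-418537 + x(R(V(6))))/(317722 + 202037) = (-418537 + (672 - (-24)*6))/(317722 + 202037) = (-418537 + (672 - 24*(-6)))/519759 = (-418537 + (672 + 144))*(1/519759) = (-418537 + 816)*(1/519759) = -417721*1/519759 = -417721/519759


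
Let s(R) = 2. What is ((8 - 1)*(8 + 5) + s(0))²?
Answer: 8649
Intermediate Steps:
((8 - 1)*(8 + 5) + s(0))² = ((8 - 1)*(8 + 5) + 2)² = (7*13 + 2)² = (91 + 2)² = 93² = 8649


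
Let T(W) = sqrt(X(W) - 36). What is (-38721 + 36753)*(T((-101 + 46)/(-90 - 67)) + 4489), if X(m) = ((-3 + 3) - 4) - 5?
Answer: -8834352 - 5904*I*sqrt(5) ≈ -8.8344e+6 - 13202.0*I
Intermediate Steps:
X(m) = -9 (X(m) = (0 - 4) - 5 = -4 - 5 = -9)
T(W) = 3*I*sqrt(5) (T(W) = sqrt(-9 - 36) = sqrt(-45) = 3*I*sqrt(5))
(-38721 + 36753)*(T((-101 + 46)/(-90 - 67)) + 4489) = (-38721 + 36753)*(3*I*sqrt(5) + 4489) = -1968*(4489 + 3*I*sqrt(5)) = -8834352 - 5904*I*sqrt(5)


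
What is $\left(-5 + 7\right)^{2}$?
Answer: $4$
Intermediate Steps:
$\left(-5 + 7\right)^{2} = 2^{2} = 4$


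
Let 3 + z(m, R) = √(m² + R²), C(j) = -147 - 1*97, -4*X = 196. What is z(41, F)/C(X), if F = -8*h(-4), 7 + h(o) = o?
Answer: 3/244 - 5*√377/244 ≈ -0.38558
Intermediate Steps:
X = -49 (X = -¼*196 = -49)
h(o) = -7 + o
F = 88 (F = -8*(-7 - 4) = -8*(-11) = 88)
C(j) = -244 (C(j) = -147 - 97 = -244)
z(m, R) = -3 + √(R² + m²) (z(m, R) = -3 + √(m² + R²) = -3 + √(R² + m²))
z(41, F)/C(X) = (-3 + √(88² + 41²))/(-244) = (-3 + √(7744 + 1681))*(-1/244) = (-3 + √9425)*(-1/244) = (-3 + 5*√377)*(-1/244) = 3/244 - 5*√377/244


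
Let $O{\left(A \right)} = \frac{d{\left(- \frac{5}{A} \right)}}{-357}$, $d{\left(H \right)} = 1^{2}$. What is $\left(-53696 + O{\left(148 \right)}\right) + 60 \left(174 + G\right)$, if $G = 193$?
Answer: $- \frac{11308333}{357} \approx -31676.0$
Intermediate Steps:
$d{\left(H \right)} = 1$
$O{\left(A \right)} = - \frac{1}{357}$ ($O{\left(A \right)} = 1 \frac{1}{-357} = 1 \left(- \frac{1}{357}\right) = - \frac{1}{357}$)
$\left(-53696 + O{\left(148 \right)}\right) + 60 \left(174 + G\right) = \left(-53696 - \frac{1}{357}\right) + 60 \left(174 + 193\right) = - \frac{19169473}{357} + 60 \cdot 367 = - \frac{19169473}{357} + 22020 = - \frac{11308333}{357}$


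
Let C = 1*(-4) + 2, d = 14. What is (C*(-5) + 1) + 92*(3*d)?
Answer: 3875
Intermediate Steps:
C = -2 (C = -4 + 2 = -2)
(C*(-5) + 1) + 92*(3*d) = (-2*(-5) + 1) + 92*(3*14) = (10 + 1) + 92*42 = 11 + 3864 = 3875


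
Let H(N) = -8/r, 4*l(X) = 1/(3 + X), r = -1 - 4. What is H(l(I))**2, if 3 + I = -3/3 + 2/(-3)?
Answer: 64/25 ≈ 2.5600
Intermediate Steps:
r = -5
I = -14/3 (I = -3 + (-3/3 + 2/(-3)) = -3 + (-3*1/3 + 2*(-1/3)) = -3 + (-1 - 2/3) = -3 - 5/3 = -14/3 ≈ -4.6667)
l(X) = 1/(4*(3 + X))
H(N) = 8/5 (H(N) = -8/(-5) = -8*(-1/5) = 8/5)
H(l(I))**2 = (8/5)**2 = 64/25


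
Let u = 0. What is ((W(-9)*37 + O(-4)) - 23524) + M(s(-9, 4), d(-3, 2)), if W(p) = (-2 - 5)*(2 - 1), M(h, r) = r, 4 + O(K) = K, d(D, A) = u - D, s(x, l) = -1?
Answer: -23788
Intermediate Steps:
d(D, A) = -D (d(D, A) = 0 - D = -D)
O(K) = -4 + K
W(p) = -7 (W(p) = -7*1 = -7)
((W(-9)*37 + O(-4)) - 23524) + M(s(-9, 4), d(-3, 2)) = ((-7*37 + (-4 - 4)) - 23524) - 1*(-3) = ((-259 - 8) - 23524) + 3 = (-267 - 23524) + 3 = -23791 + 3 = -23788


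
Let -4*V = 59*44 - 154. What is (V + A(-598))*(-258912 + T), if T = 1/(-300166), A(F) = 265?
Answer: 53702156360563/600332 ≈ 8.9454e+7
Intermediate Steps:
T = -1/300166 ≈ -3.3315e-6
V = -1221/2 (V = -(59*44 - 154)/4 = -(2596 - 154)/4 = -¼*2442 = -1221/2 ≈ -610.50)
(V + A(-598))*(-258912 + T) = (-1221/2 + 265)*(-258912 - 1/300166) = -691/2*(-77716579393/300166) = 53702156360563/600332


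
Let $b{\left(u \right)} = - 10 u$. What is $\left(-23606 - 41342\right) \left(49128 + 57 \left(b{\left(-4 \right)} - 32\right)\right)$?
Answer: $-3220381632$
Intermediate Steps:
$\left(-23606 - 41342\right) \left(49128 + 57 \left(b{\left(-4 \right)} - 32\right)\right) = \left(-23606 - 41342\right) \left(49128 + 57 \left(\left(-10\right) \left(-4\right) - 32\right)\right) = - 64948 \left(49128 + 57 \left(40 - 32\right)\right) = - 64948 \left(49128 + 57 \cdot 8\right) = - 64948 \left(49128 + 456\right) = \left(-64948\right) 49584 = -3220381632$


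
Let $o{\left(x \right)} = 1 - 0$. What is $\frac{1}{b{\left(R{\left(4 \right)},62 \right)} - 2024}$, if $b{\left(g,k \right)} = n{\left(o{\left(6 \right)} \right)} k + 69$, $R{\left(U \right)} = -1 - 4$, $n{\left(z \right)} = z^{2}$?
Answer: $- \frac{1}{1893} \approx -0.00052826$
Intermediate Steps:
$o{\left(x \right)} = 1$ ($o{\left(x \right)} = 1 + 0 = 1$)
$R{\left(U \right)} = -5$
$b{\left(g,k \right)} = 69 + k$ ($b{\left(g,k \right)} = 1^{2} k + 69 = 1 k + 69 = k + 69 = 69 + k$)
$\frac{1}{b{\left(R{\left(4 \right)},62 \right)} - 2024} = \frac{1}{\left(69 + 62\right) - 2024} = \frac{1}{131 - 2024} = \frac{1}{-1893} = - \frac{1}{1893}$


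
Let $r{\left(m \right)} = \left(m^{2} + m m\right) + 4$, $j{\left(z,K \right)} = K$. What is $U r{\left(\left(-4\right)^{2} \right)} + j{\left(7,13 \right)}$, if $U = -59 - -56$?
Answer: $-1535$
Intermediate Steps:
$r{\left(m \right)} = 4 + 2 m^{2}$ ($r{\left(m \right)} = \left(m^{2} + m^{2}\right) + 4 = 2 m^{2} + 4 = 4 + 2 m^{2}$)
$U = -3$ ($U = -59 + 56 = -3$)
$U r{\left(\left(-4\right)^{2} \right)} + j{\left(7,13 \right)} = - 3 \left(4 + 2 \left(\left(-4\right)^{2}\right)^{2}\right) + 13 = - 3 \left(4 + 2 \cdot 16^{2}\right) + 13 = - 3 \left(4 + 2 \cdot 256\right) + 13 = - 3 \left(4 + 512\right) + 13 = \left(-3\right) 516 + 13 = -1548 + 13 = -1535$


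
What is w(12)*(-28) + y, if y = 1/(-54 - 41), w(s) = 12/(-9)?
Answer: 10637/285 ≈ 37.323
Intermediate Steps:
w(s) = -4/3 (w(s) = 12*(-1/9) = -4/3)
y = -1/95 (y = 1/(-95) = -1/95 ≈ -0.010526)
w(12)*(-28) + y = -4/3*(-28) - 1/95 = 112/3 - 1/95 = 10637/285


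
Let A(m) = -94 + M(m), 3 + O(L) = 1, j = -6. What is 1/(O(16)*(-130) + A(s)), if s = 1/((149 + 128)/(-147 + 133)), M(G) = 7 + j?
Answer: 1/167 ≈ 0.0059880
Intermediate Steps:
O(L) = -2 (O(L) = -3 + 1 = -2)
M(G) = 1 (M(G) = 7 - 6 = 1)
s = -14/277 (s = 1/(277/(-14)) = 1/(277*(-1/14)) = 1/(-277/14) = -14/277 ≈ -0.050542)
A(m) = -93 (A(m) = -94 + 1 = -93)
1/(O(16)*(-130) + A(s)) = 1/(-2*(-130) - 93) = 1/(260 - 93) = 1/167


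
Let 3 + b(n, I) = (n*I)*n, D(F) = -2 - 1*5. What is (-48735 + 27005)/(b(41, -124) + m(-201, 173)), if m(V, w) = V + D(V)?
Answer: 4346/41731 ≈ 0.10414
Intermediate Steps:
D(F) = -7 (D(F) = -2 - 5 = -7)
b(n, I) = -3 + I*n**2 (b(n, I) = -3 + (n*I)*n = -3 + (I*n)*n = -3 + I*n**2)
m(V, w) = -7 + V (m(V, w) = V - 7 = -7 + V)
(-48735 + 27005)/(b(41, -124) + m(-201, 173)) = (-48735 + 27005)/((-3 - 124*41**2) + (-7 - 201)) = -21730/((-3 - 124*1681) - 208) = -21730/((-3 - 208444) - 208) = -21730/(-208447 - 208) = -21730/(-208655) = -21730*(-1/208655) = 4346/41731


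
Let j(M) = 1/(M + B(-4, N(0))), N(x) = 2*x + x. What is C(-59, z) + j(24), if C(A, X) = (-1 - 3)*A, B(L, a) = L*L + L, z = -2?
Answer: 8497/36 ≈ 236.03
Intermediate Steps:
N(x) = 3*x
B(L, a) = L + L**2 (B(L, a) = L**2 + L = L + L**2)
C(A, X) = -4*A
j(M) = 1/(12 + M) (j(M) = 1/(M - 4*(1 - 4)) = 1/(M - 4*(-3)) = 1/(M + 12) = 1/(12 + M))
C(-59, z) + j(24) = -4*(-59) + 1/(12 + 24) = 236 + 1/36 = 8497/36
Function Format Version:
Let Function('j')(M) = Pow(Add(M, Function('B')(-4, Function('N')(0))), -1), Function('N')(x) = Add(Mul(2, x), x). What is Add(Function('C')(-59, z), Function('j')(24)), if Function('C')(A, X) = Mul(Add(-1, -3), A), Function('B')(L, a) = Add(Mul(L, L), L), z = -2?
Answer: Rational(8497, 36) ≈ 236.03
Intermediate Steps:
Function('N')(x) = Mul(3, x)
Function('B')(L, a) = Add(L, Pow(L, 2)) (Function('B')(L, a) = Add(Pow(L, 2), L) = Add(L, Pow(L, 2)))
Function('C')(A, X) = Mul(-4, A)
Function('j')(M) = Pow(Add(12, M), -1) (Function('j')(M) = Pow(Add(M, Mul(-4, Add(1, -4))), -1) = Pow(Add(M, Mul(-4, -3)), -1) = Pow(Add(M, 12), -1) = Pow(Add(12, M), -1))
Add(Function('C')(-59, z), Function('j')(24)) = Add(Mul(-4, -59), Pow(Add(12, 24), -1)) = Add(236, Pow(36, -1)) = Add(236, Rational(1, 36)) = Rational(8497, 36)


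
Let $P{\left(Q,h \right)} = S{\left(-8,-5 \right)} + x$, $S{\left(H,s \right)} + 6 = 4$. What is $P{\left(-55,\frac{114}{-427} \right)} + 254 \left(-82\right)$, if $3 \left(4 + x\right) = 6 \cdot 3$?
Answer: $-20828$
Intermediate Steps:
$S{\left(H,s \right)} = -2$ ($S{\left(H,s \right)} = -6 + 4 = -2$)
$x = 2$ ($x = -4 + \frac{6 \cdot 3}{3} = -4 + \frac{1}{3} \cdot 18 = -4 + 6 = 2$)
$P{\left(Q,h \right)} = 0$ ($P{\left(Q,h \right)} = -2 + 2 = 0$)
$P{\left(-55,\frac{114}{-427} \right)} + 254 \left(-82\right) = 0 + 254 \left(-82\right) = 0 - 20828 = -20828$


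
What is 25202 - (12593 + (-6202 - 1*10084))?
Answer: 28895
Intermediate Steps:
25202 - (12593 + (-6202 - 1*10084)) = 25202 - (12593 + (-6202 - 10084)) = 25202 - (12593 - 16286) = 25202 - 1*(-3693) = 25202 + 3693 = 28895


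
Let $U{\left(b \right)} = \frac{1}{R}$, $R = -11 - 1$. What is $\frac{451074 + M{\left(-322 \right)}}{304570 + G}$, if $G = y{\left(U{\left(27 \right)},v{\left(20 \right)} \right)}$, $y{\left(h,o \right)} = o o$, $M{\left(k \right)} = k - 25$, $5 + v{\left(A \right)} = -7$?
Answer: $\frac{450727}{304714} \approx 1.4792$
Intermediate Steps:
$R = -12$ ($R = -11 - 1 = -12$)
$v{\left(A \right)} = -12$ ($v{\left(A \right)} = -5 - 7 = -12$)
$U{\left(b \right)} = - \frac{1}{12}$ ($U{\left(b \right)} = \frac{1}{-12} = - \frac{1}{12}$)
$M{\left(k \right)} = -25 + k$
$y{\left(h,o \right)} = o^{2}$
$G = 144$ ($G = \left(-12\right)^{2} = 144$)
$\frac{451074 + M{\left(-322 \right)}}{304570 + G} = \frac{451074 - 347}{304570 + 144} = \frac{451074 - 347}{304714} = 450727 \cdot \frac{1}{304714} = \frac{450727}{304714}$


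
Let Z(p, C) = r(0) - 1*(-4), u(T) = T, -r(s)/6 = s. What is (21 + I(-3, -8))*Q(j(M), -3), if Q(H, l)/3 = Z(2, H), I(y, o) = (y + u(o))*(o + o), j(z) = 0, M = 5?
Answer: 2364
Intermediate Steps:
r(s) = -6*s
I(y, o) = 2*o*(o + y) (I(y, o) = (y + o)*(o + o) = (o + y)*(2*o) = 2*o*(o + y))
Z(p, C) = 4 (Z(p, C) = -6*0 - 1*(-4) = 0 + 4 = 4)
Q(H, l) = 12 (Q(H, l) = 3*4 = 12)
(21 + I(-3, -8))*Q(j(M), -3) = (21 + 2*(-8)*(-8 - 3))*12 = (21 + 2*(-8)*(-11))*12 = (21 + 176)*12 = 197*12 = 2364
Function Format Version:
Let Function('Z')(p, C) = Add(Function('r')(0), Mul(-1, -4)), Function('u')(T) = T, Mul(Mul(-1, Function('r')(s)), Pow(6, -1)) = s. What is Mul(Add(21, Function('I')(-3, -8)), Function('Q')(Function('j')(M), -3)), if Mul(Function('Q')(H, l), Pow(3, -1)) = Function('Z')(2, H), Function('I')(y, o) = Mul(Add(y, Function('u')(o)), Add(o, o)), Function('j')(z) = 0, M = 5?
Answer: 2364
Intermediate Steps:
Function('r')(s) = Mul(-6, s)
Function('I')(y, o) = Mul(2, o, Add(o, y)) (Function('I')(y, o) = Mul(Add(y, o), Add(o, o)) = Mul(Add(o, y), Mul(2, o)) = Mul(2, o, Add(o, y)))
Function('Z')(p, C) = 4 (Function('Z')(p, C) = Add(Mul(-6, 0), Mul(-1, -4)) = Add(0, 4) = 4)
Function('Q')(H, l) = 12 (Function('Q')(H, l) = Mul(3, 4) = 12)
Mul(Add(21, Function('I')(-3, -8)), Function('Q')(Function('j')(M), -3)) = Mul(Add(21, Mul(2, -8, Add(-8, -3))), 12) = Mul(Add(21, Mul(2, -8, -11)), 12) = Mul(Add(21, 176), 12) = Mul(197, 12) = 2364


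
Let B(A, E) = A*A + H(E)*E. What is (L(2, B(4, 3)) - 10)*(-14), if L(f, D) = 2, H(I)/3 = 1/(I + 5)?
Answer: 112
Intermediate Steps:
H(I) = 3/(5 + I) (H(I) = 3/(I + 5) = 3/(5 + I))
B(A, E) = A² + 3*E/(5 + E) (B(A, E) = A*A + (3/(5 + E))*E = A² + 3*E/(5 + E))
(L(2, B(4, 3)) - 10)*(-14) = (2 - 10)*(-14) = -8*(-14) = 112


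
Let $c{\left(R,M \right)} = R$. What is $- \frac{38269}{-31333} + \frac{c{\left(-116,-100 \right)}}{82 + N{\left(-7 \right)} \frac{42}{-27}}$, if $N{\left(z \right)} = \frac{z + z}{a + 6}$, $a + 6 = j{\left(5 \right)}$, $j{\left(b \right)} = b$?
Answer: $- \frac{255947}{2099311} \approx -0.12192$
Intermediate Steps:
$a = -1$ ($a = -6 + 5 = -1$)
$N{\left(z \right)} = \frac{2 z}{5}$ ($N{\left(z \right)} = \frac{z + z}{-1 + 6} = \frac{2 z}{5}$)
$- \frac{38269}{-31333} + \frac{c{\left(-116,-100 \right)}}{82 + N{\left(-7 \right)} \frac{42}{-27}} = - \frac{38269}{-31333} - \frac{116}{82 + \frac{2}{5} \left(-7\right) \frac{42}{-27}} = \left(-38269\right) \left(- \frac{1}{31333}\right) - \frac{116}{82 - \frac{14 \cdot 42 \left(- \frac{1}{27}\right)}{5}} = \frac{38269}{31333} - \frac{116}{82 - - \frac{196}{45}} = \frac{38269}{31333} - \frac{116}{82 + \frac{196}{45}} = \frac{38269}{31333} - \frac{116}{\frac{3886}{45}} = \frac{38269}{31333} - \frac{90}{67} = - \frac{255947}{2099311}$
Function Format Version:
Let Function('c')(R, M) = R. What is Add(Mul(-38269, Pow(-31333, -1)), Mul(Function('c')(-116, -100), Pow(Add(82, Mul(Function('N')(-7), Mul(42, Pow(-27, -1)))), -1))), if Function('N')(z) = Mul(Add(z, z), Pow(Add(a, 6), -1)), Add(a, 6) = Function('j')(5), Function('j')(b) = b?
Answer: Rational(-255947, 2099311) ≈ -0.12192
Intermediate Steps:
a = -1 (a = Add(-6, 5) = -1)
Function('N')(z) = Mul(Rational(2, 5), z) (Function('N')(z) = Mul(Add(z, z), Pow(Add(-1, 6), -1)) = Mul(Mul(2, z), Pow(5, -1)) = Mul(Mul(2, z), Rational(1, 5)) = Mul(Rational(2, 5), z))
Add(Mul(-38269, Pow(-31333, -1)), Mul(Function('c')(-116, -100), Pow(Add(82, Mul(Function('N')(-7), Mul(42, Pow(-27, -1)))), -1))) = Add(Mul(-38269, Pow(-31333, -1)), Mul(-116, Pow(Add(82, Mul(Mul(Rational(2, 5), -7), Mul(42, Pow(-27, -1)))), -1))) = Add(Mul(-38269, Rational(-1, 31333)), Mul(-116, Pow(Add(82, Mul(Rational(-14, 5), Mul(42, Rational(-1, 27)))), -1))) = Add(Rational(38269, 31333), Mul(-116, Pow(Add(82, Mul(Rational(-14, 5), Rational(-14, 9))), -1))) = Add(Rational(38269, 31333), Mul(-116, Pow(Add(82, Rational(196, 45)), -1))) = Add(Rational(38269, 31333), Mul(-116, Pow(Rational(3886, 45), -1))) = Add(Rational(38269, 31333), Mul(-116, Rational(45, 3886))) = Add(Rational(38269, 31333), Rational(-90, 67)) = Rational(-255947, 2099311)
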